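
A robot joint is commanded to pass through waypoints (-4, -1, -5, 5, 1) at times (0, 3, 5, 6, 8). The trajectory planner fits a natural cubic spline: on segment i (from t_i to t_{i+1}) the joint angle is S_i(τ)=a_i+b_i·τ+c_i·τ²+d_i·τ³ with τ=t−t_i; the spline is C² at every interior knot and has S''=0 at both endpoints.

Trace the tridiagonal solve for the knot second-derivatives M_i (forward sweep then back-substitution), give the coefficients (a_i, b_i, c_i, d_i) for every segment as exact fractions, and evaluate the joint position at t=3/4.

  seg 0: a=-4 b=1145/326 c=0 d=-91/326
  seg 1: a=-1 b=-656/163 c=-819/326 d=1149/652
  seg 2: a=-5 b=1153/163 c=1314/163 d=-837/163
  seg 3: a=5 b=1270/163 c=-1197/163 d=399/326
S(3/4) = -30953/20864

Δ: Δ0=1, Δ1=-2, Δ2=10, Δ3=-2
row 1: diag=10, rhs=-18; c'=1/5, d'=-9/5
row 2: denom=6−2·1/5=28/5; d'=(72−2·-9/5)/(28/5)=27/2
row 3: denom=6−1·5/28=163/28; d'=(-72−1·27/2)/(163/28)=-2394/163
back: M3=-2394/163
back: M2=27/2−5/28·-2394/163=2628/163
back: M1=-9/5−1/5·2628/163=-819/163
M: M0=0, M1=-819/163, M2=2628/163, M3=-2394/163, M4=0
seg 0: a=-4, c=M0/2=0, d=(M1−M0)/(6·3)=-91/326, b=Δ0−h0·(2M0+M1)/6=1145/326
seg 1: a=-1, c=M1/2=-819/326, d=(M2−M1)/(6·2)=1149/652, b=Δ1−h1·(2M1+M2)/6=-656/163
seg 2: a=-5, c=M2/2=1314/163, d=(M3−M2)/(6·1)=-837/163, b=Δ2−h2·(2M2+M3)/6=1153/163
seg 3: a=5, c=M3/2=-1197/163, d=(M4−M3)/(6·2)=399/326, b=Δ3−h3·(2M3+M4)/6=1270/163
t_q=3/4 → seg 0, τ=3/4; S=-4+1145/326·τ+0·τ²+-91/326·τ³=-30953/20864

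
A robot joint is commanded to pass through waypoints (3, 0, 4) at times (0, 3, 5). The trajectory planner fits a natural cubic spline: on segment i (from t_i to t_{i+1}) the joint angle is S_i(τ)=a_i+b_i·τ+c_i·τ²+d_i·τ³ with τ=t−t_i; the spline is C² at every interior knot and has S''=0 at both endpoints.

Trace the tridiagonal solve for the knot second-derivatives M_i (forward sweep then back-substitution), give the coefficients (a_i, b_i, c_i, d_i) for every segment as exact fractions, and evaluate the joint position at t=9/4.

Δ: Δ0=-1, Δ1=2
row 1: diag=10, rhs=18; c'=1/5, d'=9/5
back: M1=9/5
M: M0=0, M1=9/5, M2=0
seg 0: a=3, c=M0/2=0, d=(M1−M0)/(6·3)=1/10, b=Δ0−h0·(2M0+M1)/6=-19/10
seg 1: a=0, c=M1/2=9/10, d=(M2−M1)/(6·2)=-3/20, b=Δ1−h1·(2M1+M2)/6=4/5
t_q=9/4 → seg 0, τ=9/4; S=3+-19/10·τ+0·τ²+1/10·τ³=-87/640

  seg 0: a=3 b=-19/10 c=0 d=1/10
  seg 1: a=0 b=4/5 c=9/10 d=-3/20
S(9/4) = -87/640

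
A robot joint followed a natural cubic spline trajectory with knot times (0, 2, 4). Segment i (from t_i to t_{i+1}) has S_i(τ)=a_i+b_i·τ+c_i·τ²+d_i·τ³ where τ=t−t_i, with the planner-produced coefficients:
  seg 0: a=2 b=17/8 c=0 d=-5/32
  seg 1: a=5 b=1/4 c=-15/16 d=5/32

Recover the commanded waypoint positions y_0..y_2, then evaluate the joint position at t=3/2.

y_0 = S_0(0) = a_0 = 2
y_1 = S_1(0) = a_1 = 5
y_2 = S_1(2) = 3
t_q=3/2 is in segment 0 (τ=3/2); S_0(τ)=1193/256

y_0=2 y_1=5 y_2=3
S(3/2) = 1193/256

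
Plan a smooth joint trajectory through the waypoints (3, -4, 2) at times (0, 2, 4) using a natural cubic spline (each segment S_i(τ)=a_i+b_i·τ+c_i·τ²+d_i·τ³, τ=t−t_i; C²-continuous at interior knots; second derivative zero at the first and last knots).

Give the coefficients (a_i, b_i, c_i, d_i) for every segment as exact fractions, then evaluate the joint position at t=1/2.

  seg 0: a=3 b=-41/8 c=0 d=13/32
  seg 1: a=-4 b=-1/4 c=39/16 d=-13/32
S(1/2) = 125/256

Δ: Δ0=-7/2, Δ1=3
row 1: diag=8, rhs=39; c'=1/4, d'=39/8
back: M1=39/8
M: M0=0, M1=39/8, M2=0
seg 0: a=3, c=M0/2=0, d=(M1−M0)/(6·2)=13/32, b=Δ0−h0·(2M0+M1)/6=-41/8
seg 1: a=-4, c=M1/2=39/16, d=(M2−M1)/(6·2)=-13/32, b=Δ1−h1·(2M1+M2)/6=-1/4
t_q=1/2 → seg 0, τ=1/2; S=3+-41/8·τ+0·τ²+13/32·τ³=125/256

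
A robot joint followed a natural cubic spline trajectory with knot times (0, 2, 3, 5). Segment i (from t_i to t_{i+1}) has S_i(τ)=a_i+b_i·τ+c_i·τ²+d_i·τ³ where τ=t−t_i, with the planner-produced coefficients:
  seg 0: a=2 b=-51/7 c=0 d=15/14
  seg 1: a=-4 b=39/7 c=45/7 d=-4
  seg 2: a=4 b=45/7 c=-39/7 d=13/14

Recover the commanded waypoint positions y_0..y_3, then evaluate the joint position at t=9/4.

y_0=2 y_1=-4 y_2=4 y_3=2
S(9/4) = -127/56

y_0 = S_0(0) = a_0 = 2
y_1 = S_1(0) = a_1 = -4
y_2 = S_2(0) = a_2 = 4
y_3 = S_2(2) = 2
t_q=9/4 is in segment 1 (τ=1/4); S_1(τ)=-127/56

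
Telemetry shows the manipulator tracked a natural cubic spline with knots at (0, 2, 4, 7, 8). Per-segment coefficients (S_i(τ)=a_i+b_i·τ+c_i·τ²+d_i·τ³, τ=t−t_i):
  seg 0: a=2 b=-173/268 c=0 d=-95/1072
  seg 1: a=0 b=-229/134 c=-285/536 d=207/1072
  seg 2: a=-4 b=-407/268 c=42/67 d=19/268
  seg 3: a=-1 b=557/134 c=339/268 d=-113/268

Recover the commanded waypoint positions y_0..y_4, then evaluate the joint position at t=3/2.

y_0=2 y_1=0 y_2=-4 y_3=-1 y_4=4
S(3/2) = 6283/8576

y_0 = S_0(0) = a_0 = 2
y_1 = S_1(0) = a_1 = 0
y_2 = S_2(0) = a_2 = -4
y_3 = S_3(0) = a_3 = -1
y_4 = S_3(1) = 4
t_q=3/2 is in segment 0 (τ=3/2); S_0(τ)=6283/8576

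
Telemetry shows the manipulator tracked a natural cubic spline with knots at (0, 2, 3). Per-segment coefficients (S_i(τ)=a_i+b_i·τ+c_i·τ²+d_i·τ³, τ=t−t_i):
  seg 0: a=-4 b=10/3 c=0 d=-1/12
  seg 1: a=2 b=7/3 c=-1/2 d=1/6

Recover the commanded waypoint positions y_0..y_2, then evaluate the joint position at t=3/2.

y_0=-4 y_1=2 y_2=4
S(3/2) = 23/32

y_0 = S_0(0) = a_0 = -4
y_1 = S_1(0) = a_1 = 2
y_2 = S_1(1) = 4
t_q=3/2 is in segment 0 (τ=3/2); S_0(τ)=23/32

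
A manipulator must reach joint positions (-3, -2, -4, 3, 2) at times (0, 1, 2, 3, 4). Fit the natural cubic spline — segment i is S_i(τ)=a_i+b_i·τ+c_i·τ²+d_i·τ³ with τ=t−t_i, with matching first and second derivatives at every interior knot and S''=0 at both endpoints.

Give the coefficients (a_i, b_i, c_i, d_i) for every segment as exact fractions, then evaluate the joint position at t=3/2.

Δ: Δ0=1, Δ1=-2, Δ2=7, Δ3=-1
row 1: diag=4, rhs=-18; c'=1/4, d'=-9/2
row 2: denom=4−1·1/4=15/4; d'=(54−1·-9/2)/(15/4)=78/5
row 3: denom=4−1·4/15=56/15; d'=(-48−1·78/5)/(56/15)=-477/28
back: M3=-477/28
back: M2=78/5−4/15·-477/28=141/7
back: M1=-9/2−1/4·141/7=-267/28
M: M0=0, M1=-267/28, M2=141/7, M3=-477/28, M4=0
seg 0: a=-3, c=M0/2=0, d=(M1−M0)/(6·1)=-89/56, b=Δ0−h0·(2M0+M1)/6=145/56
seg 1: a=-2, c=M1/2=-267/56, d=(M2−M1)/(6·1)=277/56, b=Δ1−h1·(2M1+M2)/6=-61/28
seg 2: a=-4, c=M2/2=141/14, d=(M3−M2)/(6·1)=-347/56, b=Δ2−h2·(2M2+M3)/6=25/8
seg 3: a=3, c=M3/2=-477/56, d=(M4−M3)/(6·1)=159/56, b=Δ3−h3·(2M3+M4)/6=131/28
t_q=3/2 → seg 1, τ=1/2; S=-2+-61/28·τ+-267/56·τ²+277/56·τ³=-1641/448

  seg 0: a=-3 b=145/56 c=0 d=-89/56
  seg 1: a=-2 b=-61/28 c=-267/56 d=277/56
  seg 2: a=-4 b=25/8 c=141/14 d=-347/56
  seg 3: a=3 b=131/28 c=-477/56 d=159/56
S(3/2) = -1641/448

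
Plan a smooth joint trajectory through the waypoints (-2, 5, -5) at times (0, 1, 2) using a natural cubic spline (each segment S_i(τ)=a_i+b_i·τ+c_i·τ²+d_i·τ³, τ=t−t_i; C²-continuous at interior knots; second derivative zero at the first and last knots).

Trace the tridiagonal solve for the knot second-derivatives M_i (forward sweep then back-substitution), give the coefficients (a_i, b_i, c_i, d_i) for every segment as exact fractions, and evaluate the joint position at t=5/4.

  seg 0: a=-2 b=45/4 c=0 d=-17/4
  seg 1: a=5 b=-3/2 c=-51/4 d=17/4
S(5/4) = 997/256

Δ: Δ0=7, Δ1=-10
row 1: diag=4, rhs=-102; c'=1/4, d'=-51/2
back: M1=-51/2
M: M0=0, M1=-51/2, M2=0
seg 0: a=-2, c=M0/2=0, d=(M1−M0)/(6·1)=-17/4, b=Δ0−h0·(2M0+M1)/6=45/4
seg 1: a=5, c=M1/2=-51/4, d=(M2−M1)/(6·1)=17/4, b=Δ1−h1·(2M1+M2)/6=-3/2
t_q=5/4 → seg 1, τ=1/4; S=5+-3/2·τ+-51/4·τ²+17/4·τ³=997/256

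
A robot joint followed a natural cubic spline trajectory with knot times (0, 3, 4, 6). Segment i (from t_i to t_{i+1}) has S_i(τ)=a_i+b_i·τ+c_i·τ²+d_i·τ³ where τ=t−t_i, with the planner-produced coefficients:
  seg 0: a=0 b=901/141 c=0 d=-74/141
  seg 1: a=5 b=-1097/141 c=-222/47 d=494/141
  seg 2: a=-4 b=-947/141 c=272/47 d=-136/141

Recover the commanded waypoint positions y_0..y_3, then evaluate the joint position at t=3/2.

y_0 = S_0(0) = a_0 = 0
y_1 = S_1(0) = a_1 = 5
y_2 = S_2(0) = a_2 = -4
y_3 = S_2(2) = -2
t_q=3/2 is in segment 0 (τ=3/2); S_0(τ)=1469/188

y_0=0 y_1=5 y_2=-4 y_3=-2
S(3/2) = 1469/188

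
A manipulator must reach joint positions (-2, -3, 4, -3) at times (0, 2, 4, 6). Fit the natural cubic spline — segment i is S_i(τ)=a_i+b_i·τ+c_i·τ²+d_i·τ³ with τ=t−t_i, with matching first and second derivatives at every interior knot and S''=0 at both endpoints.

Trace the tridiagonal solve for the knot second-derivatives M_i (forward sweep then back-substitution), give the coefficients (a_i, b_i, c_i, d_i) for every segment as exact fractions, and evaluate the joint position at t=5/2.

Δ: Δ0=-1/2, Δ1=7/2, Δ2=-7/2
row 1: diag=8, rhs=24; c'=1/4, d'=3
row 2: denom=8−2·1/4=15/2; d'=(-42−2·3)/(15/2)=-32/5
back: M2=-32/5
back: M1=3−1/4·-32/5=23/5
M: M0=0, M1=23/5, M2=-32/5, M3=0
seg 0: a=-2, c=M0/2=0, d=(M1−M0)/(6·2)=23/60, b=Δ0−h0·(2M0+M1)/6=-61/30
seg 1: a=-3, c=M1/2=23/10, d=(M2−M1)/(6·2)=-11/12, b=Δ1−h1·(2M1+M2)/6=77/30
seg 2: a=4, c=M2/2=-16/5, d=(M3−M2)/(6·2)=8/15, b=Δ2−h2·(2M2+M3)/6=23/30
t_q=5/2 → seg 1, τ=1/2; S=-3+77/30·τ+23/10·τ²+-11/12·τ³=-201/160

  seg 0: a=-2 b=-61/30 c=0 d=23/60
  seg 1: a=-3 b=77/30 c=23/10 d=-11/12
  seg 2: a=4 b=23/30 c=-16/5 d=8/15
S(5/2) = -201/160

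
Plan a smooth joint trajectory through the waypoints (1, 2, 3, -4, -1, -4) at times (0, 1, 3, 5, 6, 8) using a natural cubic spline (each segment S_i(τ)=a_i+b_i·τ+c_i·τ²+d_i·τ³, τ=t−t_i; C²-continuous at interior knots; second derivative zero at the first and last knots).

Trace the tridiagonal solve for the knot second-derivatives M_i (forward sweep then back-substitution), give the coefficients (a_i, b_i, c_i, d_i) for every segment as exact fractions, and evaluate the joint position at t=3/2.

Δ: Δ0=1, Δ1=1/2, Δ2=-7/2, Δ3=3, Δ4=-3/2
row 1: diag=6, rhs=-3; c'=1/3, d'=-1/2
row 2: denom=8−2·1/3=22/3; d'=(-24−2·-1/2)/(22/3)=-69/22
row 3: denom=6−2·3/11=60/11; d'=(39−2·-69/22)/(60/11)=83/10
row 4: denom=6−1·11/60=349/60; d'=(-27−1·83/10)/(349/60)=-2118/349
back: M4=-2118/349
back: M3=83/10−11/60·-2118/349=3285/349
back: M2=-69/22−3/11·3285/349=-3981/698
back: M1=-1/2−1/3·-3981/698=489/349
M: M0=0, M1=489/349, M2=-3981/698, M3=3285/349, M4=-2118/349, M5=0
seg 0: a=1, c=M0/2=0, d=(M1−M0)/(6·1)=163/698, b=Δ0−h0·(2M0+M1)/6=535/698
seg 1: a=2, c=M1/2=489/698, d=(M2−M1)/(6·2)=-1653/2792, b=Δ1−h1·(2M1+M2)/6=512/349
seg 2: a=3, c=M2/2=-3981/1396, d=(M3−M2)/(6·2)=3517/2792, b=Δ2−h2·(2M2+M3)/6=-1979/698
seg 3: a=-4, c=M3/2=3285/698, d=(M4−M3)/(6·1)=-1801/698, b=Δ3−h3·(2M3+M4)/6=305/349
seg 4: a=-1, c=M4/2=-1059/349, d=(M5−M4)/(6·2)=353/698, b=Δ4−h4·(2M4+M5)/6=1777/698
t_q=3/2 → seg 1, τ=1/2; S=2+512/349·τ+489/698·τ²+-1653/2792·τ³=63315/22336

  seg 0: a=1 b=535/698 c=0 d=163/698
  seg 1: a=2 b=512/349 c=489/698 d=-1653/2792
  seg 2: a=3 b=-1979/698 c=-3981/1396 d=3517/2792
  seg 3: a=-4 b=305/349 c=3285/698 d=-1801/698
  seg 4: a=-1 b=1777/698 c=-1059/349 d=353/698
S(3/2) = 63315/22336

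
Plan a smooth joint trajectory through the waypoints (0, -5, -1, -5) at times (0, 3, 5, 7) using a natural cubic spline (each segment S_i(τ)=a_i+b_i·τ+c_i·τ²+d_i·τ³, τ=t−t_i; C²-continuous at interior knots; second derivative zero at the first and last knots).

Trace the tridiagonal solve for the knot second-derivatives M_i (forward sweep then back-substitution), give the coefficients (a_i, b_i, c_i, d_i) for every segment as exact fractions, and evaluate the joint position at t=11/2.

Δ: Δ0=-5/3, Δ1=2, Δ2=-2
row 1: diag=10, rhs=22; c'=1/5, d'=11/5
row 2: denom=8−2·1/5=38/5; d'=(-24−2·11/5)/(38/5)=-71/19
back: M2=-71/19
back: M1=11/5−1/5·-71/19=56/19
M: M0=0, M1=56/19, M2=-71/19, M3=0
seg 0: a=0, c=M0/2=0, d=(M1−M0)/(6·3)=28/171, b=Δ0−h0·(2M0+M1)/6=-179/57
seg 1: a=-5, c=M1/2=28/19, d=(M2−M1)/(6·2)=-127/228, b=Δ1−h1·(2M1+M2)/6=73/57
seg 2: a=-1, c=M2/2=-71/38, d=(M3−M2)/(6·2)=71/228, b=Δ2−h2·(2M2+M3)/6=28/57
t_q=11/2 → seg 2, τ=1/2; S=-1+28/57·τ+-71/38·τ²+71/228·τ³=-719/608

  seg 0: a=0 b=-179/57 c=0 d=28/171
  seg 1: a=-5 b=73/57 c=28/19 d=-127/228
  seg 2: a=-1 b=28/57 c=-71/38 d=71/228
S(11/2) = -719/608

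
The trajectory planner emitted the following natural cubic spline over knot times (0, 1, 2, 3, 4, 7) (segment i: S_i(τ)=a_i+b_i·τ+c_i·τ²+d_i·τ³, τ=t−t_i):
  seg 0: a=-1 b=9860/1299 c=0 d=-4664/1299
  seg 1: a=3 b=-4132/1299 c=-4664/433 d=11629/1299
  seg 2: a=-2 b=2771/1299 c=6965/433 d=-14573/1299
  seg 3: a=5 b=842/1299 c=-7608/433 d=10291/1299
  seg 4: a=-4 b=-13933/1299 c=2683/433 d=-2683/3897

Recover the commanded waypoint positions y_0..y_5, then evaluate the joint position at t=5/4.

y_0=-1 y_1=3 y_2=-2 y_3=5 y_4=-4 y_5=1
S(5/4) = 46319/27712

y_0 = S_0(0) = a_0 = -1
y_1 = S_1(0) = a_1 = 3
y_2 = S_2(0) = a_2 = -2
y_3 = S_3(0) = a_3 = 5
y_4 = S_4(0) = a_4 = -4
y_5 = S_4(3) = 1
t_q=5/4 is in segment 1 (τ=1/4); S_1(τ)=46319/27712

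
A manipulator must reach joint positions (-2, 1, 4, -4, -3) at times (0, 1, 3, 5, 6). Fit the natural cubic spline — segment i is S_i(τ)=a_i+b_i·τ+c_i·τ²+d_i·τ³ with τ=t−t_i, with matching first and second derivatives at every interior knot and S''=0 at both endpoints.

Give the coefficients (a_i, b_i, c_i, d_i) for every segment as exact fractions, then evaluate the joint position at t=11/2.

Δ: Δ0=3, Δ1=3/2, Δ2=-4, Δ3=1
row 1: diag=6, rhs=-9; c'=1/3, d'=-3/2
row 2: denom=8−2·1/3=22/3; d'=(-33−2·-3/2)/(22/3)=-45/11
row 3: denom=6−2·3/11=60/11; d'=(30−2·-45/11)/(60/11)=7
back: M3=7
back: M2=-45/11−3/11·7=-6
back: M1=-3/2−1/3·-6=1/2
M: M0=0, M1=1/2, M2=-6, M3=7, M4=0
seg 0: a=-2, c=M0/2=0, d=(M1−M0)/(6·1)=1/12, b=Δ0−h0·(2M0+M1)/6=35/12
seg 1: a=1, c=M1/2=1/4, d=(M2−M1)/(6·2)=-13/24, b=Δ1−h1·(2M1+M2)/6=19/6
seg 2: a=4, c=M2/2=-3, d=(M3−M2)/(6·2)=13/12, b=Δ2−h2·(2M2+M3)/6=-7/3
seg 3: a=-4, c=M3/2=7/2, d=(M4−M3)/(6·1)=-7/6, b=Δ3−h3·(2M3+M4)/6=-4/3
t_q=11/2 → seg 3, τ=1/2; S=-4+-4/3·τ+7/2·τ²+-7/6·τ³=-63/16

  seg 0: a=-2 b=35/12 c=0 d=1/12
  seg 1: a=1 b=19/6 c=1/4 d=-13/24
  seg 2: a=4 b=-7/3 c=-3 d=13/12
  seg 3: a=-4 b=-4/3 c=7/2 d=-7/6
S(11/2) = -63/16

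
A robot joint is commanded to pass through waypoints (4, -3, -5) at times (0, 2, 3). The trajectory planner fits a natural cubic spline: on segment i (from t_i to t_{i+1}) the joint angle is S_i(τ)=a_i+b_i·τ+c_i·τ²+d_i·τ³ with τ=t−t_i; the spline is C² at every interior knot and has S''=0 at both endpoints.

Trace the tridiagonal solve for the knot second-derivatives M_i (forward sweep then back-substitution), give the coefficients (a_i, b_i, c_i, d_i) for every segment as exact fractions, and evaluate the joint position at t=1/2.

  seg 0: a=4 b=-4 c=0 d=1/8
  seg 1: a=-3 b=-5/2 c=3/4 d=-1/4
S(1/2) = 129/64

Δ: Δ0=-7/2, Δ1=-2
row 1: diag=6, rhs=9; c'=1/6, d'=3/2
back: M1=3/2
M: M0=0, M1=3/2, M2=0
seg 0: a=4, c=M0/2=0, d=(M1−M0)/(6·2)=1/8, b=Δ0−h0·(2M0+M1)/6=-4
seg 1: a=-3, c=M1/2=3/4, d=(M2−M1)/(6·1)=-1/4, b=Δ1−h1·(2M1+M2)/6=-5/2
t_q=1/2 → seg 0, τ=1/2; S=4+-4·τ+0·τ²+1/8·τ³=129/64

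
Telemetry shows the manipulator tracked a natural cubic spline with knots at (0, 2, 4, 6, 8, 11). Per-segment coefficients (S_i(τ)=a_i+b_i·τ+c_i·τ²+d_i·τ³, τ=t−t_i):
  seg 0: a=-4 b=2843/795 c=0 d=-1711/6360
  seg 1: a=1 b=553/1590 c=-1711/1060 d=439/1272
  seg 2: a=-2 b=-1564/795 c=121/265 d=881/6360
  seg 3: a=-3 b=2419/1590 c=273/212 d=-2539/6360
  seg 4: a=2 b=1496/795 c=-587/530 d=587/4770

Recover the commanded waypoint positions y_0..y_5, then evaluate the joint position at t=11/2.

y_0=-4 y_1=1 y_2=-2 y_3=-3 y_4=2 y_5=1
S(11/2) = -11723/3392

y_0 = S_0(0) = a_0 = -4
y_1 = S_1(0) = a_1 = 1
y_2 = S_2(0) = a_2 = -2
y_3 = S_3(0) = a_3 = -3
y_4 = S_4(0) = a_4 = 2
y_5 = S_4(3) = 1
t_q=11/2 is in segment 2 (τ=3/2); S_2(τ)=-11723/3392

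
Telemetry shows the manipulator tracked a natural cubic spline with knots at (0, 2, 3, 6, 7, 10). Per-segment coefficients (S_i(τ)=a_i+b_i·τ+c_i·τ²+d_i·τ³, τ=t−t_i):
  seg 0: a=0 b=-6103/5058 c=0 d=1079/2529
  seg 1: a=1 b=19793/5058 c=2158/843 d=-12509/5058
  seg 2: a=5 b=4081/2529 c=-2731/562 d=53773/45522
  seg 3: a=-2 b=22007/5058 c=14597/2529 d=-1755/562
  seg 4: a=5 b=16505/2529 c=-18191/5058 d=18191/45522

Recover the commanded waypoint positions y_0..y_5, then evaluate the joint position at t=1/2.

y_0=0 y_1=1 y_2=5 y_3=-2 y_4=5 y_5=3
S(1/2) = -3709/6744

y_0 = S_0(0) = a_0 = 0
y_1 = S_1(0) = a_1 = 1
y_2 = S_2(0) = a_2 = 5
y_3 = S_3(0) = a_3 = -2
y_4 = S_4(0) = a_4 = 5
y_5 = S_4(3) = 3
t_q=1/2 is in segment 0 (τ=1/2); S_0(τ)=-3709/6744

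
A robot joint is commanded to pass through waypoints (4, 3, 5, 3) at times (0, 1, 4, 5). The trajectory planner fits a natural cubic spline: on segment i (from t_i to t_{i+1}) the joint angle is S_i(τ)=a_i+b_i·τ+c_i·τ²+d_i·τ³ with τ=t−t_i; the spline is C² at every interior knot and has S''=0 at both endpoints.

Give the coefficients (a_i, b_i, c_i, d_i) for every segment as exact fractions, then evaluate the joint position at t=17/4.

Δ: Δ0=-1, Δ1=2/3, Δ2=-2
row 1: diag=8, rhs=10; c'=3/8, d'=5/4
row 2: denom=8−3·3/8=55/8; d'=(-16−3·5/4)/(55/8)=-158/55
back: M2=-158/55
back: M1=5/4−3/8·-158/55=128/55
M: M0=0, M1=128/55, M2=-158/55, M3=0
seg 0: a=4, c=M0/2=0, d=(M1−M0)/(6·1)=64/165, b=Δ0−h0·(2M0+M1)/6=-229/165
seg 1: a=3, c=M1/2=64/55, d=(M2−M1)/(6·3)=-13/45, b=Δ1−h1·(2M1+M2)/6=-37/165
seg 2: a=5, c=M2/2=-79/55, d=(M3−M2)/(6·1)=79/165, b=Δ2−h2·(2M2+M3)/6=-172/165
t_q=17/4 → seg 2, τ=1/4; S=5+-172/165·τ+-79/55·τ²+79/165·τ³=16393/3520

  seg 0: a=4 b=-229/165 c=0 d=64/165
  seg 1: a=3 b=-37/165 c=64/55 d=-13/45
  seg 2: a=5 b=-172/165 c=-79/55 d=79/165
S(17/4) = 16393/3520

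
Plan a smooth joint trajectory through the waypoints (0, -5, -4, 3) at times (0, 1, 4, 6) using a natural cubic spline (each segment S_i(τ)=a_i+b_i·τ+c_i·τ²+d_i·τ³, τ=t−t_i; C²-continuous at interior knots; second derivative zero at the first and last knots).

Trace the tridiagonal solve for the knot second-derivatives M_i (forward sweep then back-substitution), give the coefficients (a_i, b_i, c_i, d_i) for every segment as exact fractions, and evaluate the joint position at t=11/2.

Δ: Δ0=-5, Δ1=1/3, Δ2=7/2
row 1: diag=8, rhs=32; c'=3/8, d'=4
row 2: denom=10−3·3/8=71/8; d'=(19−3·4)/(71/8)=56/71
back: M2=56/71
back: M1=4−3/8·56/71=263/71
M: M0=0, M1=263/71, M2=56/71, M3=0
seg 0: a=0, c=M0/2=0, d=(M1−M0)/(6·1)=263/426, b=Δ0−h0·(2M0+M1)/6=-2393/426
seg 1: a=-5, c=M1/2=263/142, d=(M2−M1)/(6·3)=-23/142, b=Δ1−h1·(2M1+M2)/6=-802/213
seg 2: a=-4, c=M2/2=28/71, d=(M3−M2)/(6·2)=-14/213, b=Δ2−h2·(2M2+M3)/6=1267/426
t_q=11/2 → seg 2, τ=3/2; S=-4+1267/426·τ+28/71·τ²+-14/213·τ³=80/71

  seg 0: a=0 b=-2393/426 c=0 d=263/426
  seg 1: a=-5 b=-802/213 c=263/142 d=-23/142
  seg 2: a=-4 b=1267/426 c=28/71 d=-14/213
S(11/2) = 80/71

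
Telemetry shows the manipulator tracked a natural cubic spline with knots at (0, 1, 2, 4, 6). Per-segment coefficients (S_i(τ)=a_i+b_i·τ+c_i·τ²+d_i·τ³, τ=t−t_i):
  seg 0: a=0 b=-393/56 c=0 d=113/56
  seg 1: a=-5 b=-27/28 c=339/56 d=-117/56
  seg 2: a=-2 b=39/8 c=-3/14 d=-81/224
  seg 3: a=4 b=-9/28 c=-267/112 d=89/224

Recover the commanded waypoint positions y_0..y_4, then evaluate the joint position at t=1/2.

y_0=0 y_1=-5 y_2=-2 y_3=4 y_4=-3
S(1/2) = -1459/448

y_0 = S_0(0) = a_0 = 0
y_1 = S_1(0) = a_1 = -5
y_2 = S_2(0) = a_2 = -2
y_3 = S_3(0) = a_3 = 4
y_4 = S_3(2) = -3
t_q=1/2 is in segment 0 (τ=1/2); S_0(τ)=-1459/448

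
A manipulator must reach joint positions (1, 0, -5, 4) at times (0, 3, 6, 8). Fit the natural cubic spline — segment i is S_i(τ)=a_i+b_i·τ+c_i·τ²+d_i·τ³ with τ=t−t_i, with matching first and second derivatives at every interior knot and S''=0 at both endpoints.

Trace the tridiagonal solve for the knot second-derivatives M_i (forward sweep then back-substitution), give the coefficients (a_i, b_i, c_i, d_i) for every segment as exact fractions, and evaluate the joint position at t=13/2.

  seg 0: a=1 b=39/74 c=0 d=-191/1998
  seg 1: a=0 b=-76/37 c=-191/222 d=659/1998
  seg 2: a=-5 b=125/74 c=78/37 d=-13/37
S(13/2) = -1087/296

Δ: Δ0=-1/3, Δ1=-5/3, Δ2=9/2
row 1: diag=12, rhs=-8; c'=1/4, d'=-2/3
row 2: denom=10−3·1/4=37/4; d'=(37−3·-2/3)/(37/4)=156/37
back: M2=156/37
back: M1=-2/3−1/4·156/37=-191/111
M: M0=0, M1=-191/111, M2=156/37, M3=0
seg 0: a=1, c=M0/2=0, d=(M1−M0)/(6·3)=-191/1998, b=Δ0−h0·(2M0+M1)/6=39/74
seg 1: a=0, c=M1/2=-191/222, d=(M2−M1)/(6·3)=659/1998, b=Δ1−h1·(2M1+M2)/6=-76/37
seg 2: a=-5, c=M2/2=78/37, d=(M3−M2)/(6·2)=-13/37, b=Δ2−h2·(2M2+M3)/6=125/74
t_q=13/2 → seg 2, τ=1/2; S=-5+125/74·τ+78/37·τ²+-13/37·τ³=-1087/296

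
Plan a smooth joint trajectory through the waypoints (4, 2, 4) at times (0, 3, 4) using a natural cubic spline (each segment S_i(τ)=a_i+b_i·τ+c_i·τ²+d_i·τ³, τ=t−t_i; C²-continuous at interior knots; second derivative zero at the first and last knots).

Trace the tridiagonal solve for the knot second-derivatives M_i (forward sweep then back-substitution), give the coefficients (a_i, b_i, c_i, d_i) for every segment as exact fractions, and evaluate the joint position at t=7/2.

  seg 0: a=4 b=-5/3 c=0 d=1/9
  seg 1: a=2 b=4/3 c=1 d=-1/3
S(7/2) = 23/8

Δ: Δ0=-2/3, Δ1=2
row 1: diag=8, rhs=16; c'=1/8, d'=2
back: M1=2
M: M0=0, M1=2, M2=0
seg 0: a=4, c=M0/2=0, d=(M1−M0)/(6·3)=1/9, b=Δ0−h0·(2M0+M1)/6=-5/3
seg 1: a=2, c=M1/2=1, d=(M2−M1)/(6·1)=-1/3, b=Δ1−h1·(2M1+M2)/6=4/3
t_q=7/2 → seg 1, τ=1/2; S=2+4/3·τ+1·τ²+-1/3·τ³=23/8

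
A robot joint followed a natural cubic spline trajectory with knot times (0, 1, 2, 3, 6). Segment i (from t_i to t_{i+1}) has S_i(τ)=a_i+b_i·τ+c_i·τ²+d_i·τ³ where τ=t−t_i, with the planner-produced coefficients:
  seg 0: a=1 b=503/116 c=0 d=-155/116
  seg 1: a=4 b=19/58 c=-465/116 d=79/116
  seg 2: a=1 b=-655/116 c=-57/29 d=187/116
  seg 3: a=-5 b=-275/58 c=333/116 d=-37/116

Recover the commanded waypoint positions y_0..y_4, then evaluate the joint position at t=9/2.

y_0 = S_0(0) = a_0 = 1
y_1 = S_1(0) = a_1 = 4
y_2 = S_2(0) = a_2 = 1
y_3 = S_3(0) = a_3 = -5
y_4 = S_3(3) = -2
t_q=9/2 is in segment 3 (τ=3/2); S_3(τ)=-6245/928

y_0=1 y_1=4 y_2=1 y_3=-5 y_4=-2
S(9/2) = -6245/928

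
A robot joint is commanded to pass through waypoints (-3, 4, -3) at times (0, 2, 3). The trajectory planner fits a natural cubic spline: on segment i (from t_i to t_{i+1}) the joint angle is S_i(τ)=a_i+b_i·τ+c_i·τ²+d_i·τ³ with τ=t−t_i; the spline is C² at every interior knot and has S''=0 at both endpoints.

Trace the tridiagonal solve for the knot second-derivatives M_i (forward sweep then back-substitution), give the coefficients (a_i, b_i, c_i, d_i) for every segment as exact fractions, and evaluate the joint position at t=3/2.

  seg 0: a=-3 b=7 c=0 d=-7/8
  seg 1: a=4 b=-7/2 c=-21/4 d=7/4
S(3/2) = 291/64

Δ: Δ0=7/2, Δ1=-7
row 1: diag=6, rhs=-63; c'=1/6, d'=-21/2
back: M1=-21/2
M: M0=0, M1=-21/2, M2=0
seg 0: a=-3, c=M0/2=0, d=(M1−M0)/(6·2)=-7/8, b=Δ0−h0·(2M0+M1)/6=7
seg 1: a=4, c=M1/2=-21/4, d=(M2−M1)/(6·1)=7/4, b=Δ1−h1·(2M1+M2)/6=-7/2
t_q=3/2 → seg 0, τ=3/2; S=-3+7·τ+0·τ²+-7/8·τ³=291/64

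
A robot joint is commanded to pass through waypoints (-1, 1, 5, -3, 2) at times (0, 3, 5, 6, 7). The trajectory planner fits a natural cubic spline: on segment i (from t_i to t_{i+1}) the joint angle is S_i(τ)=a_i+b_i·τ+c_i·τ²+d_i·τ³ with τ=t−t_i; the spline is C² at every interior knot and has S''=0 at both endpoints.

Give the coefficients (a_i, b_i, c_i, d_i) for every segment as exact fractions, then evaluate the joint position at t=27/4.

Δ: Δ0=2/3, Δ1=2, Δ2=-8, Δ3=5
row 1: diag=10, rhs=8; c'=1/5, d'=4/5
row 2: denom=6−2·1/5=28/5; d'=(-60−2·4/5)/(28/5)=-11
row 3: denom=4−1·5/28=107/28; d'=(78−1·-11)/(107/28)=2492/107
back: M3=2492/107
back: M2=-11−5/28·2492/107=-1622/107
back: M1=4/5−1/5·-1622/107=410/107
M: M0=0, M1=410/107, M2=-1622/107, M3=2492/107, M4=0
seg 0: a=-1, c=M0/2=0, d=(M1−M0)/(6·3)=205/963, b=Δ0−h0·(2M0+M1)/6=-401/321
seg 1: a=1, c=M1/2=205/107, d=(M2−M1)/(6·2)=-508/321, b=Δ1−h1·(2M1+M2)/6=1444/321
seg 2: a=5, c=M2/2=-811/107, d=(M3−M2)/(6·1)=2057/321, b=Δ2−h2·(2M2+M3)/6=-2192/321
seg 3: a=-3, c=M3/2=1246/107, d=(M4−M3)/(6·1)=-1246/321, b=Δ3−h3·(2M3+M4)/6=-887/321
t_q=27/4 → seg 3, τ=3/4; S=-3+-887/321·τ+1246/107·τ²+-1246/321·τ³=-547/3424

  seg 0: a=-1 b=-401/321 c=0 d=205/963
  seg 1: a=1 b=1444/321 c=205/107 d=-508/321
  seg 2: a=5 b=-2192/321 c=-811/107 d=2057/321
  seg 3: a=-3 b=-887/321 c=1246/107 d=-1246/321
S(27/4) = -547/3424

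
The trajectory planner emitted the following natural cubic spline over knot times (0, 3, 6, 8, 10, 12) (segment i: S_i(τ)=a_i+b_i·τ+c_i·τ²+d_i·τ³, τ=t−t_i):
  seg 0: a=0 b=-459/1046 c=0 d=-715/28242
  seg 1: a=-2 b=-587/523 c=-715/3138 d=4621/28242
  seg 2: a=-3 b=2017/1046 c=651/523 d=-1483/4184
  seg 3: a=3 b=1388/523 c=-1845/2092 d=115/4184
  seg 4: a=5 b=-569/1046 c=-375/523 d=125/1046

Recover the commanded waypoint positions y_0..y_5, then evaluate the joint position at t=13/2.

y_0 = S_0(0) = a_0 = 0
y_1 = S_1(0) = a_1 = -2
y_2 = S_2(0) = a_2 = -3
y_3 = S_3(0) = a_3 = 3
y_4 = S_4(0) = a_4 = 5
y_5 = S_4(2) = 2
t_q=13/2 is in segment 2 (τ=1/2); S_2(τ)=-59211/33472

y_0=0 y_1=-2 y_2=-3 y_3=3 y_4=5 y_5=2
S(13/2) = -59211/33472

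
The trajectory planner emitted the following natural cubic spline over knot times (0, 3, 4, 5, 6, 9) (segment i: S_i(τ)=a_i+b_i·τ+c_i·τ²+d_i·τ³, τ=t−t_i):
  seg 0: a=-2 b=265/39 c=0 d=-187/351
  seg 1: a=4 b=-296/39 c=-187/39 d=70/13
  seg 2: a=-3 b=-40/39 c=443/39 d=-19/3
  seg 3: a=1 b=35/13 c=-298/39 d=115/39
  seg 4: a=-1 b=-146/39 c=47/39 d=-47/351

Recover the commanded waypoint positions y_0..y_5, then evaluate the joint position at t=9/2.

y_0 = S_0(0) = a_0 = -2
y_1 = S_1(0) = a_1 = 4
y_2 = S_2(0) = a_2 = -3
y_3 = S_3(0) = a_3 = 1
y_4 = S_4(0) = a_4 = -1
y_5 = S_4(3) = -5
t_q=9/2 is in segment 2 (τ=1/2); S_2(τ)=-457/312

y_0=-2 y_1=4 y_2=-3 y_3=1 y_4=-1 y_5=-5
S(9/2) = -457/312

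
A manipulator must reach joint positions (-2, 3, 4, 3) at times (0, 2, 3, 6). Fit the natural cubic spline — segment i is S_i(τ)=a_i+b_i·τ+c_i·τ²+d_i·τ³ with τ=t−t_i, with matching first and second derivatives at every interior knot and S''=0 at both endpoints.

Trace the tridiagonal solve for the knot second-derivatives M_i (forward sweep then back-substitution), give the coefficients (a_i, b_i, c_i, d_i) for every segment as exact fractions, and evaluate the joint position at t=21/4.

Δ: Δ0=5/2, Δ1=1, Δ2=-1/3
row 1: diag=6, rhs=-9; c'=1/6, d'=-3/2
row 2: denom=8−1·1/6=47/6; d'=(-8−1·-3/2)/(47/6)=-39/47
back: M2=-39/47
back: M1=-3/2−1/6·-39/47=-64/47
M: M0=0, M1=-64/47, M2=-39/47, M3=0
seg 0: a=-2, c=M0/2=0, d=(M1−M0)/(6·2)=-16/141, b=Δ0−h0·(2M0+M1)/6=833/282
seg 1: a=3, c=M1/2=-32/47, d=(M2−M1)/(6·1)=25/282, b=Δ1−h1·(2M1+M2)/6=449/282
seg 2: a=4, c=M2/2=-39/94, d=(M3−M2)/(6·3)=13/282, b=Δ2−h2·(2M2+M3)/6=70/141
t_q=21/4 → seg 2, τ=9/4; S=4+70/141·τ+-39/94·τ²+13/282·τ³=21307/6016

  seg 0: a=-2 b=833/282 c=0 d=-16/141
  seg 1: a=3 b=449/282 c=-32/47 d=25/282
  seg 2: a=4 b=70/141 c=-39/94 d=13/282
S(21/4) = 21307/6016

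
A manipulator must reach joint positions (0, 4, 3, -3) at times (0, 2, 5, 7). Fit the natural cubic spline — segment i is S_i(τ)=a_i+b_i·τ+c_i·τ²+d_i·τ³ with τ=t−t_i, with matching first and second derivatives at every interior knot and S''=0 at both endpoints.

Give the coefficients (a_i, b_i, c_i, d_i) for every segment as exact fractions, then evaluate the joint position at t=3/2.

Δ: Δ0=2, Δ1=-1/3, Δ2=-3
row 1: diag=10, rhs=-14; c'=3/10, d'=-7/5
row 2: denom=10−3·3/10=91/10; d'=(-16−3·-7/5)/(91/10)=-118/91
back: M2=-118/91
back: M1=-7/5−3/10·-118/91=-92/91
M: M0=0, M1=-92/91, M2=-118/91, M3=0
seg 0: a=0, c=M0/2=0, d=(M1−M0)/(6·2)=-23/273, b=Δ0−h0·(2M0+M1)/6=638/273
seg 1: a=4, c=M1/2=-46/91, d=(M2−M1)/(6·3)=-1/63, b=Δ1−h1·(2M1+M2)/6=362/273
seg 2: a=3, c=M2/2=-59/91, d=(M3−M2)/(6·2)=59/546, b=Δ2−h2·(2M2+M3)/6=-583/273
t_q=3/2 → seg 0, τ=3/2; S=0+638/273·τ+0·τ²+-23/273·τ³=335/104

  seg 0: a=0 b=638/273 c=0 d=-23/273
  seg 1: a=4 b=362/273 c=-46/91 d=-1/63
  seg 2: a=3 b=-583/273 c=-59/91 d=59/546
S(3/2) = 335/104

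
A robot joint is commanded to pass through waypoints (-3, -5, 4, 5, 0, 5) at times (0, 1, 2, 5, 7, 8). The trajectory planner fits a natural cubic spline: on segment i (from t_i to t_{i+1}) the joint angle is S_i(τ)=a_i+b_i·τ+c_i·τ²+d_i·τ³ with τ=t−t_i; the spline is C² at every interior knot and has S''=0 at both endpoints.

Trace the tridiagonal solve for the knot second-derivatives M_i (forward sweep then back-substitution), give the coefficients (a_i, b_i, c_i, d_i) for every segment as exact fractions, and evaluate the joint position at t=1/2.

  seg 0: a=-3 b=-2329/456 c=0 d=1417/456
  seg 1: a=-5 b=961/228 c=1417/152 d=-2069/456
  seg 2: a=4 b=4217/456 c=-163/38 d=601/1368
  seg 3: a=5 b=-1055/228 c=-51/152 d=319/456
  seg 4: a=0 b=553/228 c=587/152 d=-587/456
S(1/2) = -6281/1216

Δ: Δ0=-2, Δ1=9, Δ2=1/3, Δ3=-5/2, Δ4=5
row 1: diag=4, rhs=66; c'=1/4, d'=33/2
row 2: denom=8−1·1/4=31/4; d'=(-52−1·33/2)/(31/4)=-274/31
row 3: denom=10−3·12/31=274/31; d'=(-17−3·-274/31)/(274/31)=295/274
row 4: denom=6−2·31/137=760/137; d'=(45−2·295/274)/(760/137)=587/76
back: M4=587/76
back: M3=295/274−31/137·587/76=-51/76
back: M2=-274/31−12/31·-51/76=-163/19
back: M1=33/2−1/4·-163/19=1417/76
M: M0=0, M1=1417/76, M2=-163/19, M3=-51/76, M4=587/76, M5=0
seg 0: a=-3, c=M0/2=0, d=(M1−M0)/(6·1)=1417/456, b=Δ0−h0·(2M0+M1)/6=-2329/456
seg 1: a=-5, c=M1/2=1417/152, d=(M2−M1)/(6·1)=-2069/456, b=Δ1−h1·(2M1+M2)/6=961/228
seg 2: a=4, c=M2/2=-163/38, d=(M3−M2)/(6·3)=601/1368, b=Δ2−h2·(2M2+M3)/6=4217/456
seg 3: a=5, c=M3/2=-51/152, d=(M4−M3)/(6·2)=319/456, b=Δ3−h3·(2M3+M4)/6=-1055/228
seg 4: a=0, c=M4/2=587/152, d=(M5−M4)/(6·1)=-587/456, b=Δ4−h4·(2M4+M5)/6=553/228
t_q=1/2 → seg 0, τ=1/2; S=-3+-2329/456·τ+0·τ²+1417/456·τ³=-6281/1216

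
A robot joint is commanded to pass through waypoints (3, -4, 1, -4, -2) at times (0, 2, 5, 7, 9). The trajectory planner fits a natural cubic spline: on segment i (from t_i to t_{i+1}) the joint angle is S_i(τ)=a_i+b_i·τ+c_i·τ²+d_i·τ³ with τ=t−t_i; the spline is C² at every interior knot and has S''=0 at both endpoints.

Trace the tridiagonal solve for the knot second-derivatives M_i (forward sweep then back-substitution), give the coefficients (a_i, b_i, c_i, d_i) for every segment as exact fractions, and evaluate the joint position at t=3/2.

  seg 0: a=3 b=-5153/1032 c=0 d=1541/4128
  seg 1: a=-4 b=-265/516 c=1541/688 d=-347/688
  seg 2: a=1 b=-1429/2064 c=-791/344 d=5761/8256
  seg 3: a=-4 b=-1565/1032 c=2597/1376 d=-2597/8256
S(3/2) = -35555/11008

Δ: Δ0=-7/2, Δ1=5/3, Δ2=-5/2, Δ3=1
row 1: diag=10, rhs=31; c'=3/10, d'=31/10
row 2: denom=10−3·3/10=91/10; d'=(-25−3·31/10)/(91/10)=-49/13
row 3: denom=8−2·20/91=688/91; d'=(21−2·-49/13)/(688/91)=2597/688
back: M3=2597/688
back: M2=-49/13−20/91·2597/688=-791/172
back: M1=31/10−3/10·-791/172=1541/344
M: M0=0, M1=1541/344, M2=-791/172, M3=2597/688, M4=0
seg 0: a=3, c=M0/2=0, d=(M1−M0)/(6·2)=1541/4128, b=Δ0−h0·(2M0+M1)/6=-5153/1032
seg 1: a=-4, c=M1/2=1541/688, d=(M2−M1)/(6·3)=-347/688, b=Δ1−h1·(2M1+M2)/6=-265/516
seg 2: a=1, c=M2/2=-791/344, d=(M3−M2)/(6·2)=5761/8256, b=Δ2−h2·(2M2+M3)/6=-1429/2064
seg 3: a=-4, c=M3/2=2597/1376, d=(M4−M3)/(6·2)=-2597/8256, b=Δ3−h3·(2M3+M4)/6=-1565/1032
t_q=3/2 → seg 0, τ=3/2; S=3+-5153/1032·τ+0·τ²+1541/4128·τ³=-35555/11008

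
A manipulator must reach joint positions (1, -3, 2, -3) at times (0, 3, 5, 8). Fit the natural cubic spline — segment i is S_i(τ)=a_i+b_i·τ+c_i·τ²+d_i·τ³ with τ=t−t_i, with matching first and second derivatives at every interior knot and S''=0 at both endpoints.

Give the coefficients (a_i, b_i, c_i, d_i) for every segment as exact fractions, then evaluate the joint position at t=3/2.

  seg 0: a=1 b=-67/24 c=0 d=35/216
  seg 1: a=-3 b=19/12 c=35/24 d=-1/2
  seg 2: a=2 b=17/12 c=-37/24 d=37/216
S(3/2) = -169/64

Δ: Δ0=-4/3, Δ1=5/2, Δ2=-5/3
row 1: diag=10, rhs=23; c'=1/5, d'=23/10
row 2: denom=10−2·1/5=48/5; d'=(-25−2·23/10)/(48/5)=-37/12
back: M2=-37/12
back: M1=23/10−1/5·-37/12=35/12
M: M0=0, M1=35/12, M2=-37/12, M3=0
seg 0: a=1, c=M0/2=0, d=(M1−M0)/(6·3)=35/216, b=Δ0−h0·(2M0+M1)/6=-67/24
seg 1: a=-3, c=M1/2=35/24, d=(M2−M1)/(6·2)=-1/2, b=Δ1−h1·(2M1+M2)/6=19/12
seg 2: a=2, c=M2/2=-37/24, d=(M3−M2)/(6·3)=37/216, b=Δ2−h2·(2M2+M3)/6=17/12
t_q=3/2 → seg 0, τ=3/2; S=1+-67/24·τ+0·τ²+35/216·τ³=-169/64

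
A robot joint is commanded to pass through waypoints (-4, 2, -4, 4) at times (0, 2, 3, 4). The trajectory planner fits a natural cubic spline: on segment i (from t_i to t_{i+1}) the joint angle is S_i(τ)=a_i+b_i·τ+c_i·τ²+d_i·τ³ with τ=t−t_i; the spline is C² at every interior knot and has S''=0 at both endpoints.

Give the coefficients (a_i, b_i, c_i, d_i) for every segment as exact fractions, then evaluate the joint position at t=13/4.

  seg 0: a=-4 b=169/23 c=0 d=-25/23
  seg 1: a=2 b=-131/23 c=-150/23 d=143/23
  seg 2: a=-4 b=-2/23 c=279/23 d=-93/23
S(13/4) = -4897/1472

Δ: Δ0=3, Δ1=-6, Δ2=8
row 1: diag=6, rhs=-54; c'=1/6, d'=-9
row 2: denom=4−1·1/6=23/6; d'=(84−1·-9)/(23/6)=558/23
back: M2=558/23
back: M1=-9−1/6·558/23=-300/23
M: M0=0, M1=-300/23, M2=558/23, M3=0
seg 0: a=-4, c=M0/2=0, d=(M1−M0)/(6·2)=-25/23, b=Δ0−h0·(2M0+M1)/6=169/23
seg 1: a=2, c=M1/2=-150/23, d=(M2−M1)/(6·1)=143/23, b=Δ1−h1·(2M1+M2)/6=-131/23
seg 2: a=-4, c=M2/2=279/23, d=(M3−M2)/(6·1)=-93/23, b=Δ2−h2·(2M2+M3)/6=-2/23
t_q=13/4 → seg 2, τ=1/4; S=-4+-2/23·τ+279/23·τ²+-93/23·τ³=-4897/1472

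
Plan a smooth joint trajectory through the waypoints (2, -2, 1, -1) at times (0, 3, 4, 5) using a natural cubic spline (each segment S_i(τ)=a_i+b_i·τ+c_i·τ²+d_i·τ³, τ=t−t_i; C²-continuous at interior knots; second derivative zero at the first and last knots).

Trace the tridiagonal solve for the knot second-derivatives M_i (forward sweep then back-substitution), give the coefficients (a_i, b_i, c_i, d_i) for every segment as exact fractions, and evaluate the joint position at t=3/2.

  seg 0: a=2 b=-325/93 c=0 d=67/279
  seg 1: a=-2 b=278/93 c=67/31 d=-200/93
  seg 2: a=1 b=80/93 c=-133/31 d=133/93
S(3/2) = -603/248

Δ: Δ0=-4/3, Δ1=3, Δ2=-2
row 1: diag=8, rhs=26; c'=1/8, d'=13/4
row 2: denom=4−1·1/8=31/8; d'=(-30−1·13/4)/(31/8)=-266/31
back: M2=-266/31
back: M1=13/4−1/8·-266/31=134/31
M: M0=0, M1=134/31, M2=-266/31, M3=0
seg 0: a=2, c=M0/2=0, d=(M1−M0)/(6·3)=67/279, b=Δ0−h0·(2M0+M1)/6=-325/93
seg 1: a=-2, c=M1/2=67/31, d=(M2−M1)/(6·1)=-200/93, b=Δ1−h1·(2M1+M2)/6=278/93
seg 2: a=1, c=M2/2=-133/31, d=(M3−M2)/(6·1)=133/93, b=Δ2−h2·(2M2+M3)/6=80/93
t_q=3/2 → seg 0, τ=3/2; S=2+-325/93·τ+0·τ²+67/279·τ³=-603/248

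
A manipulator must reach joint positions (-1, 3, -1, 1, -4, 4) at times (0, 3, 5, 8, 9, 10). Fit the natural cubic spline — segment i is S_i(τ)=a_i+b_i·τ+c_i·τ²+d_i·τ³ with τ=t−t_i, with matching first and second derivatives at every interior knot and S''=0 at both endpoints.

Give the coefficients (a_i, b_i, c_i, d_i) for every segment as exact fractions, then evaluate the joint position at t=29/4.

Δ: Δ0=4/3, Δ1=-2, Δ2=2/3, Δ3=-5, Δ4=8
row 1: diag=10, rhs=-20; c'=1/5, d'=-2
row 2: denom=10−2·1/5=48/5; d'=(16−2·-2)/(48/5)=25/12
row 3: denom=8−3·5/16=113/16; d'=(-34−3·25/12)/(113/16)=-644/113
row 4: denom=4−1·16/113=436/113; d'=(78−1·-644/113)/(436/113)=4729/218
back: M4=4729/218
back: M3=-644/113−16/113·4729/218=-956/109
back: M2=25/12−5/16·-956/109=3155/654
back: M1=-2−1/5·3155/654=-1939/654
M: M0=0, M1=-1939/654, M2=3155/654, M3=-956/109, M4=4729/218, M5=0
seg 0: a=-1, c=M0/2=0, d=(M1−M0)/(6·3)=-1939/11772, b=Δ0−h0·(2M0+M1)/6=3683/1308
seg 1: a=3, c=M1/2=-1939/1308, d=(M2−M1)/(6·2)=283/436, b=Δ1−h1·(2M1+M2)/6=-1067/654
seg 2: a=-1, c=M2/2=3155/1308, d=(M3−M2)/(6·3)=-8891/11772, b=Δ2−h2·(2M2+M3)/6=149/654
seg 3: a=1, c=M3/2=-478/109, d=(M4−M3)/(6·1)=6641/1308, b=Δ3−h3·(2M3+M4)/6=-7445/1308
seg 4: a=-4, c=M4/2=4729/436, d=(M5−M4)/(6·1)=-4729/1308, b=Δ4−h4·(2M4+M5)/6=503/654
t_q=29/4 → seg 2, τ=9/4; S=-1+149/654·τ+3155/1308·τ²+-8891/11772·τ³=87083/27904

  seg 0: a=-1 b=3683/1308 c=0 d=-1939/11772
  seg 1: a=3 b=-1067/654 c=-1939/1308 d=283/436
  seg 2: a=-1 b=149/654 c=3155/1308 d=-8891/11772
  seg 3: a=1 b=-7445/1308 c=-478/109 d=6641/1308
  seg 4: a=-4 b=503/654 c=4729/436 d=-4729/1308
S(29/4) = 87083/27904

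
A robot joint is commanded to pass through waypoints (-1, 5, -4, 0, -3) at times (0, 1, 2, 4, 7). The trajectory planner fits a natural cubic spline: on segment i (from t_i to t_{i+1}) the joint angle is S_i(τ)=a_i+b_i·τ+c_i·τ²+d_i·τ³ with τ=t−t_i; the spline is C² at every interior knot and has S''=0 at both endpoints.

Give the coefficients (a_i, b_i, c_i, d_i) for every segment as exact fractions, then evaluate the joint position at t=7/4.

Δ: Δ0=6, Δ1=-9, Δ2=2, Δ3=-1
row 1: diag=4, rhs=-90; c'=1/4, d'=-45/2
row 2: denom=6−1·1/4=23/4; d'=(66−1·-45/2)/(23/4)=354/23
row 3: denom=10−2·8/23=214/23; d'=(-18−2·354/23)/(214/23)=-561/107
back: M3=-561/107
back: M2=354/23−8/23·-561/107=1842/107
back: M1=-45/2−1/4·1842/107=-2868/107
M: M0=0, M1=-2868/107, M2=1842/107, M3=-561/107, M4=0
seg 0: a=-1, c=M0/2=0, d=(M1−M0)/(6·1)=-478/107, b=Δ0−h0·(2M0+M1)/6=1120/107
seg 1: a=5, c=M1/2=-1434/107, d=(M2−M1)/(6·1)=785/107, b=Δ1−h1·(2M1+M2)/6=-314/107
seg 2: a=-4, c=M2/2=921/107, d=(M3−M2)/(6·2)=-801/428, b=Δ2−h2·(2M2+M3)/6=-827/107
seg 3: a=0, c=M3/2=-561/214, d=(M4−M3)/(6·3)=187/642, b=Δ3−h3·(2M3+M4)/6=454/107
t_q=7/4 → seg 1, τ=3/4; S=5+-314/107·τ+-1434/107·τ²+785/107·τ³=-11261/6848

  seg 0: a=-1 b=1120/107 c=0 d=-478/107
  seg 1: a=5 b=-314/107 c=-1434/107 d=785/107
  seg 2: a=-4 b=-827/107 c=921/107 d=-801/428
  seg 3: a=0 b=454/107 c=-561/214 d=187/642
S(7/4) = -11261/6848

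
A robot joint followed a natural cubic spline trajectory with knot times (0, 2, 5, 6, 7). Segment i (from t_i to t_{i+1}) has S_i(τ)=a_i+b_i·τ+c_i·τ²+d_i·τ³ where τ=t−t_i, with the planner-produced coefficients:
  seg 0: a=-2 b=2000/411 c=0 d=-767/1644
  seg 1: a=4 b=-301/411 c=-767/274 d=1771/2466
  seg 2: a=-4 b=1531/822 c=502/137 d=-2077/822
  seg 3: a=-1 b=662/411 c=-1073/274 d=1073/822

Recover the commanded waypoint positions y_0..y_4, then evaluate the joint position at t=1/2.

y_0=-2 y_1=4 y_2=-4 y_3=-1 y_4=-2
S(1/2) = 1643/4384

y_0 = S_0(0) = a_0 = -2
y_1 = S_1(0) = a_1 = 4
y_2 = S_2(0) = a_2 = -4
y_3 = S_3(0) = a_3 = -1
y_4 = S_3(1) = -2
t_q=1/2 is in segment 0 (τ=1/2); S_0(τ)=1643/4384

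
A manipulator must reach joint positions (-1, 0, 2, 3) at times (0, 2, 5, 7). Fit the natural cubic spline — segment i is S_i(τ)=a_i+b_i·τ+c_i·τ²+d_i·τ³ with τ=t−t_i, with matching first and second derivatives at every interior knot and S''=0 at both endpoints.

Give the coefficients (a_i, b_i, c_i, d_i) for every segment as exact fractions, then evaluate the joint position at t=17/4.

Δ: Δ0=1/2, Δ1=2/3, Δ2=1/2
row 1: diag=10, rhs=1; c'=3/10, d'=1/10
row 2: denom=10−3·3/10=91/10; d'=(-1−3·1/10)/(91/10)=-1/7
back: M2=-1/7
back: M1=1/10−3/10·-1/7=1/7
M: M0=0, M1=1/7, M2=-1/7, M3=0
seg 0: a=-1, c=M0/2=0, d=(M1−M0)/(6·2)=1/84, b=Δ0−h0·(2M0+M1)/6=19/42
seg 1: a=0, c=M1/2=1/14, d=(M2−M1)/(6·3)=-1/63, b=Δ1−h1·(2M1+M2)/6=25/42
seg 2: a=2, c=M2/2=-1/14, d=(M3−M2)/(6·2)=1/84, b=Δ2−h2·(2M2+M3)/6=25/42
t_q=17/4 → seg 1, τ=9/4; S=0+25/42·τ+1/14·τ²+-1/63·τ³=681/448

  seg 0: a=-1 b=19/42 c=0 d=1/84
  seg 1: a=0 b=25/42 c=1/14 d=-1/63
  seg 2: a=2 b=25/42 c=-1/14 d=1/84
S(17/4) = 681/448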